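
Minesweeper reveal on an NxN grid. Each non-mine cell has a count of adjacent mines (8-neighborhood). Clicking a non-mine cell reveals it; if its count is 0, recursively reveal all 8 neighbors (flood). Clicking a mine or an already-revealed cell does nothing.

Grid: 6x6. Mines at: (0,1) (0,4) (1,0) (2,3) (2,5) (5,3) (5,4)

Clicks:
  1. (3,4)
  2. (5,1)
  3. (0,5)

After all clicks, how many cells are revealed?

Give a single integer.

Click 1 (3,4) count=2: revealed 1 new [(3,4)] -> total=1
Click 2 (5,1) count=0: revealed 12 new [(2,0) (2,1) (2,2) (3,0) (3,1) (3,2) (4,0) (4,1) (4,2) (5,0) (5,1) (5,2)] -> total=13
Click 3 (0,5) count=1: revealed 1 new [(0,5)] -> total=14

Answer: 14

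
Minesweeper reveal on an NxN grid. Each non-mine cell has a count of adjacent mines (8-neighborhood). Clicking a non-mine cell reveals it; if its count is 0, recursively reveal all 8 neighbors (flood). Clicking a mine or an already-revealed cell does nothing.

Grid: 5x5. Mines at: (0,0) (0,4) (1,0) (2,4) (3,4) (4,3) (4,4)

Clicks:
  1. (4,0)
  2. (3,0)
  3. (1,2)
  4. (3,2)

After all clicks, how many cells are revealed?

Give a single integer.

Click 1 (4,0) count=0: revealed 17 new [(0,1) (0,2) (0,3) (1,1) (1,2) (1,3) (2,0) (2,1) (2,2) (2,3) (3,0) (3,1) (3,2) (3,3) (4,0) (4,1) (4,2)] -> total=17
Click 2 (3,0) count=0: revealed 0 new [(none)] -> total=17
Click 3 (1,2) count=0: revealed 0 new [(none)] -> total=17
Click 4 (3,2) count=1: revealed 0 new [(none)] -> total=17

Answer: 17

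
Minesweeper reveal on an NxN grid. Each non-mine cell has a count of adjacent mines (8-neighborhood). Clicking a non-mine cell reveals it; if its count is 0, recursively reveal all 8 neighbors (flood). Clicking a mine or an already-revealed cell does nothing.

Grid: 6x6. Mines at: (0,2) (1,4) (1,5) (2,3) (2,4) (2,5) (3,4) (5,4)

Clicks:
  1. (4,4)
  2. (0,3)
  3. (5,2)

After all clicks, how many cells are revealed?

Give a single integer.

Answer: 22

Derivation:
Click 1 (4,4) count=2: revealed 1 new [(4,4)] -> total=1
Click 2 (0,3) count=2: revealed 1 new [(0,3)] -> total=2
Click 3 (5,2) count=0: revealed 20 new [(0,0) (0,1) (1,0) (1,1) (1,2) (2,0) (2,1) (2,2) (3,0) (3,1) (3,2) (3,3) (4,0) (4,1) (4,2) (4,3) (5,0) (5,1) (5,2) (5,3)] -> total=22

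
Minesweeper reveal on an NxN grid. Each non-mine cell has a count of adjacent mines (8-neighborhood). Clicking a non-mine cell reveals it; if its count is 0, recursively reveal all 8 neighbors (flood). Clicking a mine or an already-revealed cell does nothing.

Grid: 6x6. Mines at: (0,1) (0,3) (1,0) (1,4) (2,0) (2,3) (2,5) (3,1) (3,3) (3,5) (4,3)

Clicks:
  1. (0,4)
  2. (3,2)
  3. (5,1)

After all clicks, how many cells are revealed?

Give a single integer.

Click 1 (0,4) count=2: revealed 1 new [(0,4)] -> total=1
Click 2 (3,2) count=4: revealed 1 new [(3,2)] -> total=2
Click 3 (5,1) count=0: revealed 6 new [(4,0) (4,1) (4,2) (5,0) (5,1) (5,2)] -> total=8

Answer: 8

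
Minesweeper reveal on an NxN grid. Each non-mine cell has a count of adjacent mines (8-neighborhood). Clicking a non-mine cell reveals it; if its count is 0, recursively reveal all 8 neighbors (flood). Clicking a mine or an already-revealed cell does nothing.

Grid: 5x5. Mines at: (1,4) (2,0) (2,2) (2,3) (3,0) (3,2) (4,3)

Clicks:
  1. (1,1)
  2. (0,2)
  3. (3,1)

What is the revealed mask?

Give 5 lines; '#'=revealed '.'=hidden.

Click 1 (1,1) count=2: revealed 1 new [(1,1)] -> total=1
Click 2 (0,2) count=0: revealed 7 new [(0,0) (0,1) (0,2) (0,3) (1,0) (1,2) (1,3)] -> total=8
Click 3 (3,1) count=4: revealed 1 new [(3,1)] -> total=9

Answer: ####.
####.
.....
.#...
.....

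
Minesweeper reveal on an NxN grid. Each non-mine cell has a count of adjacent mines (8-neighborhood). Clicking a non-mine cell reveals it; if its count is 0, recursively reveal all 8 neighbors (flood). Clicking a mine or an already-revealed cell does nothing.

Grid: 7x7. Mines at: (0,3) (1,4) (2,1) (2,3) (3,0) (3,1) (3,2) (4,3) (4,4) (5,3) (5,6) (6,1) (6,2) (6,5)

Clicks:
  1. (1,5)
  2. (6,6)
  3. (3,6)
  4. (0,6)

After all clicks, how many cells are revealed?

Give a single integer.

Answer: 11

Derivation:
Click 1 (1,5) count=1: revealed 1 new [(1,5)] -> total=1
Click 2 (6,6) count=2: revealed 1 new [(6,6)] -> total=2
Click 3 (3,6) count=0: revealed 9 new [(0,5) (0,6) (1,6) (2,5) (2,6) (3,5) (3,6) (4,5) (4,6)] -> total=11
Click 4 (0,6) count=0: revealed 0 new [(none)] -> total=11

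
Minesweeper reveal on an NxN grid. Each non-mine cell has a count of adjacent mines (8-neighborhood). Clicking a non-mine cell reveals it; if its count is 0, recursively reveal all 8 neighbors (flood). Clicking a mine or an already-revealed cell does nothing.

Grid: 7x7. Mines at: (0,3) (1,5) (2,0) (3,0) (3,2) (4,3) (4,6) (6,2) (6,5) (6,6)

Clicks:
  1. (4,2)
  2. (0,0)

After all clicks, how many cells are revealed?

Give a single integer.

Click 1 (4,2) count=2: revealed 1 new [(4,2)] -> total=1
Click 2 (0,0) count=0: revealed 6 new [(0,0) (0,1) (0,2) (1,0) (1,1) (1,2)] -> total=7

Answer: 7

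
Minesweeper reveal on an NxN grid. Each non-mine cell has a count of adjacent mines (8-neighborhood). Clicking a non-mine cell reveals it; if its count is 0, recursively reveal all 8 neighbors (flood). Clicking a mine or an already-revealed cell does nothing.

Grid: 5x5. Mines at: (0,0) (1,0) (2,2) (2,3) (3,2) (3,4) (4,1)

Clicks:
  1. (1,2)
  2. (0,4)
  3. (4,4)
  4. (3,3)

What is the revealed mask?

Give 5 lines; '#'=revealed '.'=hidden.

Answer: .####
.####
.....
...#.
....#

Derivation:
Click 1 (1,2) count=2: revealed 1 new [(1,2)] -> total=1
Click 2 (0,4) count=0: revealed 7 new [(0,1) (0,2) (0,3) (0,4) (1,1) (1,3) (1,4)] -> total=8
Click 3 (4,4) count=1: revealed 1 new [(4,4)] -> total=9
Click 4 (3,3) count=4: revealed 1 new [(3,3)] -> total=10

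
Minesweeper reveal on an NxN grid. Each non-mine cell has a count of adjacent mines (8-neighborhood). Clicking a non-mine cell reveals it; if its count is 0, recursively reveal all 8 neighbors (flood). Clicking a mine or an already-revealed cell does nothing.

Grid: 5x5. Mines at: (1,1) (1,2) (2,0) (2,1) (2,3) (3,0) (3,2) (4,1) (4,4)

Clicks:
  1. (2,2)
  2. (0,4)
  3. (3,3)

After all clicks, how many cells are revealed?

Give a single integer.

Answer: 6

Derivation:
Click 1 (2,2) count=5: revealed 1 new [(2,2)] -> total=1
Click 2 (0,4) count=0: revealed 4 new [(0,3) (0,4) (1,3) (1,4)] -> total=5
Click 3 (3,3) count=3: revealed 1 new [(3,3)] -> total=6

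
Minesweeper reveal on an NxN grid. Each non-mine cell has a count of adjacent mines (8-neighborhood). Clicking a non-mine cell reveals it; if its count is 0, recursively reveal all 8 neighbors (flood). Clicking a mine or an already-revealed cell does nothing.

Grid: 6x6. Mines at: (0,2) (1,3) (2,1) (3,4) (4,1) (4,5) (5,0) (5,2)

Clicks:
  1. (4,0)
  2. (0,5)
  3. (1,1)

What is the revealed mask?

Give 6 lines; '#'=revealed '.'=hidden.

Click 1 (4,0) count=2: revealed 1 new [(4,0)] -> total=1
Click 2 (0,5) count=0: revealed 6 new [(0,4) (0,5) (1,4) (1,5) (2,4) (2,5)] -> total=7
Click 3 (1,1) count=2: revealed 1 new [(1,1)] -> total=8

Answer: ....##
.#..##
....##
......
#.....
......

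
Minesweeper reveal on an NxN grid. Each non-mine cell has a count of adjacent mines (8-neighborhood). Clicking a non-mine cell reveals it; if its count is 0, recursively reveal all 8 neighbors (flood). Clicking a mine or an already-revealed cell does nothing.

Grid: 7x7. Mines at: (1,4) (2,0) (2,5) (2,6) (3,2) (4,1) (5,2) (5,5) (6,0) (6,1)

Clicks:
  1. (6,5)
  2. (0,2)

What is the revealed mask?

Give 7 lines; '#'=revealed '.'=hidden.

Click 1 (6,5) count=1: revealed 1 new [(6,5)] -> total=1
Click 2 (0,2) count=0: revealed 11 new [(0,0) (0,1) (0,2) (0,3) (1,0) (1,1) (1,2) (1,3) (2,1) (2,2) (2,3)] -> total=12

Answer: ####...
####...
.###...
.......
.......
.......
.....#.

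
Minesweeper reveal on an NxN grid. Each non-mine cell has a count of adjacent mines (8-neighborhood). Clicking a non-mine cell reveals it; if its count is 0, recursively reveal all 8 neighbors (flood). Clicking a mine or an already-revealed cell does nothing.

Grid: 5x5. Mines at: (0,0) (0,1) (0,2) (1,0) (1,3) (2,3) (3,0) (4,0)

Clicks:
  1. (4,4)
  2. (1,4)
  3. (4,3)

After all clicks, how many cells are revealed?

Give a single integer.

Click 1 (4,4) count=0: revealed 8 new [(3,1) (3,2) (3,3) (3,4) (4,1) (4,2) (4,3) (4,4)] -> total=8
Click 2 (1,4) count=2: revealed 1 new [(1,4)] -> total=9
Click 3 (4,3) count=0: revealed 0 new [(none)] -> total=9

Answer: 9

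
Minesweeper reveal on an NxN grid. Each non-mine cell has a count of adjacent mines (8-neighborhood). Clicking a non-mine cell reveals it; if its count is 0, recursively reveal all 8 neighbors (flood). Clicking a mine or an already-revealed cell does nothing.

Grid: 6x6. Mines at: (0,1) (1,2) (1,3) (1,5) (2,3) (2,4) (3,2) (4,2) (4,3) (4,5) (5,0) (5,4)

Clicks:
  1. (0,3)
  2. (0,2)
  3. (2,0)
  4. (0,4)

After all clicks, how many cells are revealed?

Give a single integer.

Click 1 (0,3) count=2: revealed 1 new [(0,3)] -> total=1
Click 2 (0,2) count=3: revealed 1 new [(0,2)] -> total=2
Click 3 (2,0) count=0: revealed 8 new [(1,0) (1,1) (2,0) (2,1) (3,0) (3,1) (4,0) (4,1)] -> total=10
Click 4 (0,4) count=2: revealed 1 new [(0,4)] -> total=11

Answer: 11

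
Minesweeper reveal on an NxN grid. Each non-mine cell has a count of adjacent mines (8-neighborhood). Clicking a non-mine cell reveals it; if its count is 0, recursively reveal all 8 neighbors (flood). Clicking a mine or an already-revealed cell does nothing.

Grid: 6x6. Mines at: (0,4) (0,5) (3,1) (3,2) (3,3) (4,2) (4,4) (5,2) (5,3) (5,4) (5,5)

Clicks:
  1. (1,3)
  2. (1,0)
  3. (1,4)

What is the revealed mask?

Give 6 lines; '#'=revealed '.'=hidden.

Answer: ####..
#####.
####..
......
......
......

Derivation:
Click 1 (1,3) count=1: revealed 1 new [(1,3)] -> total=1
Click 2 (1,0) count=0: revealed 11 new [(0,0) (0,1) (0,2) (0,3) (1,0) (1,1) (1,2) (2,0) (2,1) (2,2) (2,3)] -> total=12
Click 3 (1,4) count=2: revealed 1 new [(1,4)] -> total=13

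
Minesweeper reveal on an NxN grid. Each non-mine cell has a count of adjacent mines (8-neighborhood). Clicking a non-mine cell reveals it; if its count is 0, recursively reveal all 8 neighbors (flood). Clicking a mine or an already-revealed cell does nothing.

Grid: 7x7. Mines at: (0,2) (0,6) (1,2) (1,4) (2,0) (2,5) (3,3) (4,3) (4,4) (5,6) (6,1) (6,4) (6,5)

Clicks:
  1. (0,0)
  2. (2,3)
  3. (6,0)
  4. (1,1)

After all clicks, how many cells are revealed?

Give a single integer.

Answer: 6

Derivation:
Click 1 (0,0) count=0: revealed 4 new [(0,0) (0,1) (1,0) (1,1)] -> total=4
Click 2 (2,3) count=3: revealed 1 new [(2,3)] -> total=5
Click 3 (6,0) count=1: revealed 1 new [(6,0)] -> total=6
Click 4 (1,1) count=3: revealed 0 new [(none)] -> total=6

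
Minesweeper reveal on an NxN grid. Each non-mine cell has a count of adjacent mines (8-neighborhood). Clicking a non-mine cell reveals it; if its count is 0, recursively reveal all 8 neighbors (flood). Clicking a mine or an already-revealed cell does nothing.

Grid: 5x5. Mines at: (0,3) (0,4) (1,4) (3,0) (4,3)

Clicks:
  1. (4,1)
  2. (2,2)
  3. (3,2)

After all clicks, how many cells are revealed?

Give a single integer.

Click 1 (4,1) count=1: revealed 1 new [(4,1)] -> total=1
Click 2 (2,2) count=0: revealed 14 new [(0,0) (0,1) (0,2) (1,0) (1,1) (1,2) (1,3) (2,0) (2,1) (2,2) (2,3) (3,1) (3,2) (3,3)] -> total=15
Click 3 (3,2) count=1: revealed 0 new [(none)] -> total=15

Answer: 15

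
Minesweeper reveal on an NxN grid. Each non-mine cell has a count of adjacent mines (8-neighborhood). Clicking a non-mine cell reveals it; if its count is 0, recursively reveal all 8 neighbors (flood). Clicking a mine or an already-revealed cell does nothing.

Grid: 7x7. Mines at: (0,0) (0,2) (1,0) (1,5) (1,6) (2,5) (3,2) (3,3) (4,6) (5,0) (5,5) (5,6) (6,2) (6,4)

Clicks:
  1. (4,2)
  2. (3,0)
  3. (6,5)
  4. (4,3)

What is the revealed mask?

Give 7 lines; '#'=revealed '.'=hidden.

Click 1 (4,2) count=2: revealed 1 new [(4,2)] -> total=1
Click 2 (3,0) count=0: revealed 6 new [(2,0) (2,1) (3,0) (3,1) (4,0) (4,1)] -> total=7
Click 3 (6,5) count=3: revealed 1 new [(6,5)] -> total=8
Click 4 (4,3) count=2: revealed 1 new [(4,3)] -> total=9

Answer: .......
.......
##.....
##.....
####...
.......
.....#.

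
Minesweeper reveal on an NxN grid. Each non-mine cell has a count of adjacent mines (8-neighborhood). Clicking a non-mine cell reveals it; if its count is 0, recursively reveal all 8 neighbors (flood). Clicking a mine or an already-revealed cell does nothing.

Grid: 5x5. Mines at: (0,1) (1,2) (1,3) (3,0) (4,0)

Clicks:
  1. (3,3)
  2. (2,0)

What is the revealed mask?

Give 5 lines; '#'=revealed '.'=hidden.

Answer: .....
.....
#####
.####
.####

Derivation:
Click 1 (3,3) count=0: revealed 12 new [(2,1) (2,2) (2,3) (2,4) (3,1) (3,2) (3,3) (3,4) (4,1) (4,2) (4,3) (4,4)] -> total=12
Click 2 (2,0) count=1: revealed 1 new [(2,0)] -> total=13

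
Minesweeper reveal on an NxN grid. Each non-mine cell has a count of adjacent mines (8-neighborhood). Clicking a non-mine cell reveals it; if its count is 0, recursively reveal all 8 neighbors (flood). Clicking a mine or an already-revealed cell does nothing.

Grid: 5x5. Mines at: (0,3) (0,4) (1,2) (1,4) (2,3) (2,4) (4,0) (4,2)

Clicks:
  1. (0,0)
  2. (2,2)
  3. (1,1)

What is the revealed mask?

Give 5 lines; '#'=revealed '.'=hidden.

Click 1 (0,0) count=0: revealed 8 new [(0,0) (0,1) (1,0) (1,1) (2,0) (2,1) (3,0) (3,1)] -> total=8
Click 2 (2,2) count=2: revealed 1 new [(2,2)] -> total=9
Click 3 (1,1) count=1: revealed 0 new [(none)] -> total=9

Answer: ##...
##...
###..
##...
.....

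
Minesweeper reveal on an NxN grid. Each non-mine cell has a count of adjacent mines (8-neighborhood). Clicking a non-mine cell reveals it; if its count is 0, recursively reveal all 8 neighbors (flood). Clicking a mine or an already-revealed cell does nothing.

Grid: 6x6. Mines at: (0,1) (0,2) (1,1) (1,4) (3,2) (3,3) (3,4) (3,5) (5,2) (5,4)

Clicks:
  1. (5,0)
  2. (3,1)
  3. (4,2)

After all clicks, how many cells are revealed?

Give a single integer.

Answer: 9

Derivation:
Click 1 (5,0) count=0: revealed 8 new [(2,0) (2,1) (3,0) (3,1) (4,0) (4,1) (5,0) (5,1)] -> total=8
Click 2 (3,1) count=1: revealed 0 new [(none)] -> total=8
Click 3 (4,2) count=3: revealed 1 new [(4,2)] -> total=9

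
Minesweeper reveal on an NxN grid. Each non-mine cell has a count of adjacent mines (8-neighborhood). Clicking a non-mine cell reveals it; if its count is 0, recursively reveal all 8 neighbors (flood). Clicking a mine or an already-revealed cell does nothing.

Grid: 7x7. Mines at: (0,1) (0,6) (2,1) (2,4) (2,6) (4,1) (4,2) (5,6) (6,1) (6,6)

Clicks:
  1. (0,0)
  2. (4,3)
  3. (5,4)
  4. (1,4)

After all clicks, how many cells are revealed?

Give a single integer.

Answer: 16

Derivation:
Click 1 (0,0) count=1: revealed 1 new [(0,0)] -> total=1
Click 2 (4,3) count=1: revealed 1 new [(4,3)] -> total=2
Click 3 (5,4) count=0: revealed 13 new [(3,3) (3,4) (3,5) (4,4) (4,5) (5,2) (5,3) (5,4) (5,5) (6,2) (6,3) (6,4) (6,5)] -> total=15
Click 4 (1,4) count=1: revealed 1 new [(1,4)] -> total=16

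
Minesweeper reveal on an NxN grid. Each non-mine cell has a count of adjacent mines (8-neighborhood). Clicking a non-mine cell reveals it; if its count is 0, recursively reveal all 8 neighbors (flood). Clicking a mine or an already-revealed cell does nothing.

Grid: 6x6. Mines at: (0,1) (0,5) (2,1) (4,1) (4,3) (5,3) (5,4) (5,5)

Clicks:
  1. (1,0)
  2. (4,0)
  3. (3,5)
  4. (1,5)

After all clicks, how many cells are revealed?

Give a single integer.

Click 1 (1,0) count=2: revealed 1 new [(1,0)] -> total=1
Click 2 (4,0) count=1: revealed 1 new [(4,0)] -> total=2
Click 3 (3,5) count=0: revealed 17 new [(0,2) (0,3) (0,4) (1,2) (1,3) (1,4) (1,5) (2,2) (2,3) (2,4) (2,5) (3,2) (3,3) (3,4) (3,5) (4,4) (4,5)] -> total=19
Click 4 (1,5) count=1: revealed 0 new [(none)] -> total=19

Answer: 19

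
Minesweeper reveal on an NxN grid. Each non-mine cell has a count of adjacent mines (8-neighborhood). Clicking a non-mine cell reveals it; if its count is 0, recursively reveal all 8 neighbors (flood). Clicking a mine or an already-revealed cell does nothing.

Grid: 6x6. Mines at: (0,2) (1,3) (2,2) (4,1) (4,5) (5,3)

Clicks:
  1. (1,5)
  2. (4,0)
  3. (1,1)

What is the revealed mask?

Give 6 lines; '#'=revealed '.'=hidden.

Click 1 (1,5) count=0: revealed 8 new [(0,4) (0,5) (1,4) (1,5) (2,4) (2,5) (3,4) (3,5)] -> total=8
Click 2 (4,0) count=1: revealed 1 new [(4,0)] -> total=9
Click 3 (1,1) count=2: revealed 1 new [(1,1)] -> total=10

Answer: ....##
.#..##
....##
....##
#.....
......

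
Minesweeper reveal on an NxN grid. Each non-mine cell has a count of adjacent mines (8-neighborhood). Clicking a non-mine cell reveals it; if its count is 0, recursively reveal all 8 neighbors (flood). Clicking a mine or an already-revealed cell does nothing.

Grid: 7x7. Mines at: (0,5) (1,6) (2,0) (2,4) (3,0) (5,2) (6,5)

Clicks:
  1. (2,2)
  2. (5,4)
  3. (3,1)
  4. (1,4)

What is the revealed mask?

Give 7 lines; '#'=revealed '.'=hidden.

Answer: #####..
#####..
.###...
.###...
.###...
....#..
.......

Derivation:
Click 1 (2,2) count=0: revealed 19 new [(0,0) (0,1) (0,2) (0,3) (0,4) (1,0) (1,1) (1,2) (1,3) (1,4) (2,1) (2,2) (2,3) (3,1) (3,2) (3,3) (4,1) (4,2) (4,3)] -> total=19
Click 2 (5,4) count=1: revealed 1 new [(5,4)] -> total=20
Click 3 (3,1) count=2: revealed 0 new [(none)] -> total=20
Click 4 (1,4) count=2: revealed 0 new [(none)] -> total=20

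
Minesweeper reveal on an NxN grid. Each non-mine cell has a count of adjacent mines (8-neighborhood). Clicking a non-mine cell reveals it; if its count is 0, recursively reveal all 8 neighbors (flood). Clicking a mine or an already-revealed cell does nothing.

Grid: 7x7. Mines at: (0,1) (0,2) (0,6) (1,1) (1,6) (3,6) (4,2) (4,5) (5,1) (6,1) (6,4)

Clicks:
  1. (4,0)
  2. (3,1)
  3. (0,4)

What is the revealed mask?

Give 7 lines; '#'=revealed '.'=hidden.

Answer: ...###.
..####.
..####.
.#####.
#......
.......
.......

Derivation:
Click 1 (4,0) count=1: revealed 1 new [(4,0)] -> total=1
Click 2 (3,1) count=1: revealed 1 new [(3,1)] -> total=2
Click 3 (0,4) count=0: revealed 15 new [(0,3) (0,4) (0,5) (1,2) (1,3) (1,4) (1,5) (2,2) (2,3) (2,4) (2,5) (3,2) (3,3) (3,4) (3,5)] -> total=17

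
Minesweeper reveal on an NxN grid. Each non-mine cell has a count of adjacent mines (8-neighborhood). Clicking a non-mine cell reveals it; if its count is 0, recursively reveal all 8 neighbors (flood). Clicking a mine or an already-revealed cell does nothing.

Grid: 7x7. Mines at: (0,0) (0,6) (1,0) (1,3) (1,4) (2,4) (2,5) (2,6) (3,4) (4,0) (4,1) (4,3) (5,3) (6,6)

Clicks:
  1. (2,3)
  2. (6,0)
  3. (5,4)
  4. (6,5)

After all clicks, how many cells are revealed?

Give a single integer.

Click 1 (2,3) count=4: revealed 1 new [(2,3)] -> total=1
Click 2 (6,0) count=0: revealed 6 new [(5,0) (5,1) (5,2) (6,0) (6,1) (6,2)] -> total=7
Click 3 (5,4) count=2: revealed 1 new [(5,4)] -> total=8
Click 4 (6,5) count=1: revealed 1 new [(6,5)] -> total=9

Answer: 9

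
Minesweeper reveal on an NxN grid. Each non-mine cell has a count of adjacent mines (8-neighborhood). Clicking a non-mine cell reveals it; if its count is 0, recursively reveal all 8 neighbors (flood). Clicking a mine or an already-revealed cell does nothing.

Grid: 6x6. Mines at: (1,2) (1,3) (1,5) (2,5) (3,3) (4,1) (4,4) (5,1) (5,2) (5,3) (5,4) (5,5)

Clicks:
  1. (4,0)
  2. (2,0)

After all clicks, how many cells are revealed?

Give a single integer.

Click 1 (4,0) count=2: revealed 1 new [(4,0)] -> total=1
Click 2 (2,0) count=0: revealed 8 new [(0,0) (0,1) (1,0) (1,1) (2,0) (2,1) (3,0) (3,1)] -> total=9

Answer: 9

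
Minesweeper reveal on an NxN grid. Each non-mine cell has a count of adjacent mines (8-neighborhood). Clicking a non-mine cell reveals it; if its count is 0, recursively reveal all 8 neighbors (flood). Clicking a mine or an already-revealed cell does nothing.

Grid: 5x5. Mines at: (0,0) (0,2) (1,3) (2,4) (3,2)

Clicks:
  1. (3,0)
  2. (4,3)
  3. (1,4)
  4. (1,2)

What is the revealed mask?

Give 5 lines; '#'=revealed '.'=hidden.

Answer: .....
###.#
##...
##...
##.#.

Derivation:
Click 1 (3,0) count=0: revealed 8 new [(1,0) (1,1) (2,0) (2,1) (3,0) (3,1) (4,0) (4,1)] -> total=8
Click 2 (4,3) count=1: revealed 1 new [(4,3)] -> total=9
Click 3 (1,4) count=2: revealed 1 new [(1,4)] -> total=10
Click 4 (1,2) count=2: revealed 1 new [(1,2)] -> total=11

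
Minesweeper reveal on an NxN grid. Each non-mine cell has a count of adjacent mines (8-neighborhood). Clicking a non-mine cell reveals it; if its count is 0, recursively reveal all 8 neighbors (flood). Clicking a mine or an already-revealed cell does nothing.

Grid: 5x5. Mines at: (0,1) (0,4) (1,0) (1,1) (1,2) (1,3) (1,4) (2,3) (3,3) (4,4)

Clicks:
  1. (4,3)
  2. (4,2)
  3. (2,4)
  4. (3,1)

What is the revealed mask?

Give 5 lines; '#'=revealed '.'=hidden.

Click 1 (4,3) count=2: revealed 1 new [(4,3)] -> total=1
Click 2 (4,2) count=1: revealed 1 new [(4,2)] -> total=2
Click 3 (2,4) count=4: revealed 1 new [(2,4)] -> total=3
Click 4 (3,1) count=0: revealed 8 new [(2,0) (2,1) (2,2) (3,0) (3,1) (3,2) (4,0) (4,1)] -> total=11

Answer: .....
.....
###.#
###..
####.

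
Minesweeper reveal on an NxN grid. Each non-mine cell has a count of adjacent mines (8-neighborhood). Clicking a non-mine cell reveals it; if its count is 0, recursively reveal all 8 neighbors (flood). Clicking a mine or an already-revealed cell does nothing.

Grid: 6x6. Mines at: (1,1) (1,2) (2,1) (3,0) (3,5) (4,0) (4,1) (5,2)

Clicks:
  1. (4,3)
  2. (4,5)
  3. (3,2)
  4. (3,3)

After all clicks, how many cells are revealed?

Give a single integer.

Click 1 (4,3) count=1: revealed 1 new [(4,3)] -> total=1
Click 2 (4,5) count=1: revealed 1 new [(4,5)] -> total=2
Click 3 (3,2) count=2: revealed 1 new [(3,2)] -> total=3
Click 4 (3,3) count=0: revealed 7 new [(2,2) (2,3) (2,4) (3,3) (3,4) (4,2) (4,4)] -> total=10

Answer: 10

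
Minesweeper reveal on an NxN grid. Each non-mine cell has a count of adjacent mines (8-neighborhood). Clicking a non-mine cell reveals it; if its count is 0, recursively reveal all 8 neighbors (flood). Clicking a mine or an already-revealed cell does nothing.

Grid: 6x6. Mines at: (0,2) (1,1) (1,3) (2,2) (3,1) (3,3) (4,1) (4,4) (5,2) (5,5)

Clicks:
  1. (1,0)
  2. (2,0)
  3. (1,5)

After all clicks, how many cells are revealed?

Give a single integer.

Click 1 (1,0) count=1: revealed 1 new [(1,0)] -> total=1
Click 2 (2,0) count=2: revealed 1 new [(2,0)] -> total=2
Click 3 (1,5) count=0: revealed 8 new [(0,4) (0,5) (1,4) (1,5) (2,4) (2,5) (3,4) (3,5)] -> total=10

Answer: 10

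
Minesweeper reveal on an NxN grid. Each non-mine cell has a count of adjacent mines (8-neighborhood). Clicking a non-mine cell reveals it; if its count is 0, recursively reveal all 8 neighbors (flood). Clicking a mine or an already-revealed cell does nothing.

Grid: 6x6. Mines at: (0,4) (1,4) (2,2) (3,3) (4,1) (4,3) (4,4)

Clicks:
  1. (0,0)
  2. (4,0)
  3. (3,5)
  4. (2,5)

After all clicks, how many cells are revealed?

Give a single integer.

Click 1 (0,0) count=0: revealed 12 new [(0,0) (0,1) (0,2) (0,3) (1,0) (1,1) (1,2) (1,3) (2,0) (2,1) (3,0) (3,1)] -> total=12
Click 2 (4,0) count=1: revealed 1 new [(4,0)] -> total=13
Click 3 (3,5) count=1: revealed 1 new [(3,5)] -> total=14
Click 4 (2,5) count=1: revealed 1 new [(2,5)] -> total=15

Answer: 15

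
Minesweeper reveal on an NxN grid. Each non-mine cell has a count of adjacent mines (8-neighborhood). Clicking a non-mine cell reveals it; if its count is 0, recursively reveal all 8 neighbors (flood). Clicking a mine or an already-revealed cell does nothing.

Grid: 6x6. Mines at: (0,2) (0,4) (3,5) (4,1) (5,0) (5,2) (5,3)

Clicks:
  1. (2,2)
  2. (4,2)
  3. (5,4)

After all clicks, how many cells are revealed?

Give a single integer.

Click 1 (2,2) count=0: revealed 20 new [(0,0) (0,1) (1,0) (1,1) (1,2) (1,3) (1,4) (2,0) (2,1) (2,2) (2,3) (2,4) (3,0) (3,1) (3,2) (3,3) (3,4) (4,2) (4,3) (4,4)] -> total=20
Click 2 (4,2) count=3: revealed 0 new [(none)] -> total=20
Click 3 (5,4) count=1: revealed 1 new [(5,4)] -> total=21

Answer: 21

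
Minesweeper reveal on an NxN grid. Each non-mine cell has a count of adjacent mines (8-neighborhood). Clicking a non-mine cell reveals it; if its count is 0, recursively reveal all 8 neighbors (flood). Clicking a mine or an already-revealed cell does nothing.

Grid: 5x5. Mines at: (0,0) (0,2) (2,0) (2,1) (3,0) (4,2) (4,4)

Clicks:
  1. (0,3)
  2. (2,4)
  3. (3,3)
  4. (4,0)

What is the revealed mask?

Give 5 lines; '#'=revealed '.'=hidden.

Click 1 (0,3) count=1: revealed 1 new [(0,3)] -> total=1
Click 2 (2,4) count=0: revealed 10 new [(0,4) (1,2) (1,3) (1,4) (2,2) (2,3) (2,4) (3,2) (3,3) (3,4)] -> total=11
Click 3 (3,3) count=2: revealed 0 new [(none)] -> total=11
Click 4 (4,0) count=1: revealed 1 new [(4,0)] -> total=12

Answer: ...##
..###
..###
..###
#....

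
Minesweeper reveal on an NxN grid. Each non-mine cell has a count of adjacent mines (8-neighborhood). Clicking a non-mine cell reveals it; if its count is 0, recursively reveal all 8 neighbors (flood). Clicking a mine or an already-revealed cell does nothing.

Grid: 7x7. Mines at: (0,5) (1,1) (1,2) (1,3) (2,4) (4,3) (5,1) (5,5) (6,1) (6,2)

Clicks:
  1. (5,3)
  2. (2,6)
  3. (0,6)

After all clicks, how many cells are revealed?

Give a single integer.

Click 1 (5,3) count=2: revealed 1 new [(5,3)] -> total=1
Click 2 (2,6) count=0: revealed 8 new [(1,5) (1,6) (2,5) (2,6) (3,5) (3,6) (4,5) (4,6)] -> total=9
Click 3 (0,6) count=1: revealed 1 new [(0,6)] -> total=10

Answer: 10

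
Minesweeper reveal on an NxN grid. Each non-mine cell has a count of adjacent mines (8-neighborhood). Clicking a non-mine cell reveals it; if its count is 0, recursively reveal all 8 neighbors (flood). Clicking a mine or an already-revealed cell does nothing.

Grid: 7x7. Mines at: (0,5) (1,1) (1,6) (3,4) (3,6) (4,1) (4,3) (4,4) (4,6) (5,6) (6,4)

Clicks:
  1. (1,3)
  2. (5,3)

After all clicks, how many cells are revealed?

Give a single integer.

Click 1 (1,3) count=0: revealed 9 new [(0,2) (0,3) (0,4) (1,2) (1,3) (1,4) (2,2) (2,3) (2,4)] -> total=9
Click 2 (5,3) count=3: revealed 1 new [(5,3)] -> total=10

Answer: 10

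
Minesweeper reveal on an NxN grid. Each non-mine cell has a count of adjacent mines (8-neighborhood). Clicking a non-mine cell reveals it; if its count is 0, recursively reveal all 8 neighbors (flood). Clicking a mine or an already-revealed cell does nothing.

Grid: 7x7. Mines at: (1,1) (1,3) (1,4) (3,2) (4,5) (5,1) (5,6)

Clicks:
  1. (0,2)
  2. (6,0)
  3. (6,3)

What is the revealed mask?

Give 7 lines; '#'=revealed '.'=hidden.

Click 1 (0,2) count=2: revealed 1 new [(0,2)] -> total=1
Click 2 (6,0) count=1: revealed 1 new [(6,0)] -> total=2
Click 3 (6,3) count=0: revealed 11 new [(4,2) (4,3) (4,4) (5,2) (5,3) (5,4) (5,5) (6,2) (6,3) (6,4) (6,5)] -> total=13

Answer: ..#....
.......
.......
.......
..###..
..####.
#.####.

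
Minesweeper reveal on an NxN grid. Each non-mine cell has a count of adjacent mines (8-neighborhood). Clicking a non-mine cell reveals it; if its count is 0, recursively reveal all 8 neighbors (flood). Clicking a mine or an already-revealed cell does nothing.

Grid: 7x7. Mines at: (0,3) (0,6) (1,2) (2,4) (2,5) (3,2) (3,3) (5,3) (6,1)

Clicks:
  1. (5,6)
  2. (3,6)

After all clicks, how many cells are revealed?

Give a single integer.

Click 1 (5,6) count=0: revealed 12 new [(3,4) (3,5) (3,6) (4,4) (4,5) (4,6) (5,4) (5,5) (5,6) (6,4) (6,5) (6,6)] -> total=12
Click 2 (3,6) count=1: revealed 0 new [(none)] -> total=12

Answer: 12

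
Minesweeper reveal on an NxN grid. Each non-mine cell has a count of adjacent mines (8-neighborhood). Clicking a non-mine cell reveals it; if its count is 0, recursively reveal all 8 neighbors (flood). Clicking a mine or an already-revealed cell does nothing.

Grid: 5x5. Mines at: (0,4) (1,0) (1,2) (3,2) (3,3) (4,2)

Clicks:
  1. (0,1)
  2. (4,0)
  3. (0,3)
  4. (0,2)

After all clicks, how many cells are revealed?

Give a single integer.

Click 1 (0,1) count=2: revealed 1 new [(0,1)] -> total=1
Click 2 (4,0) count=0: revealed 6 new [(2,0) (2,1) (3,0) (3,1) (4,0) (4,1)] -> total=7
Click 3 (0,3) count=2: revealed 1 new [(0,3)] -> total=8
Click 4 (0,2) count=1: revealed 1 new [(0,2)] -> total=9

Answer: 9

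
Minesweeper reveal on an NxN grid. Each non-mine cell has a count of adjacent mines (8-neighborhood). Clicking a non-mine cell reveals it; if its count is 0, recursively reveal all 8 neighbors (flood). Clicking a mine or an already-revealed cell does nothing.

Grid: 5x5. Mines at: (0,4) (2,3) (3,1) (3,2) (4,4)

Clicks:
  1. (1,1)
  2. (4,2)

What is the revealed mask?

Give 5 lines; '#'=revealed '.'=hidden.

Answer: ####.
####.
###..
.....
..#..

Derivation:
Click 1 (1,1) count=0: revealed 11 new [(0,0) (0,1) (0,2) (0,3) (1,0) (1,1) (1,2) (1,3) (2,0) (2,1) (2,2)] -> total=11
Click 2 (4,2) count=2: revealed 1 new [(4,2)] -> total=12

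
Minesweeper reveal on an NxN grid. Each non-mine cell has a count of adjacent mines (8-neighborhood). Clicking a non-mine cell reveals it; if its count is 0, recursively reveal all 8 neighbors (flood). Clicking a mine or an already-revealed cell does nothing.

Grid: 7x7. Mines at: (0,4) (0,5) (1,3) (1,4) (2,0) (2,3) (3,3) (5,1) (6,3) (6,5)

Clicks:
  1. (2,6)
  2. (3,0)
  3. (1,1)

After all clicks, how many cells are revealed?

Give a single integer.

Answer: 16

Derivation:
Click 1 (2,6) count=0: revealed 14 new [(1,5) (1,6) (2,4) (2,5) (2,6) (3,4) (3,5) (3,6) (4,4) (4,5) (4,6) (5,4) (5,5) (5,6)] -> total=14
Click 2 (3,0) count=1: revealed 1 new [(3,0)] -> total=15
Click 3 (1,1) count=1: revealed 1 new [(1,1)] -> total=16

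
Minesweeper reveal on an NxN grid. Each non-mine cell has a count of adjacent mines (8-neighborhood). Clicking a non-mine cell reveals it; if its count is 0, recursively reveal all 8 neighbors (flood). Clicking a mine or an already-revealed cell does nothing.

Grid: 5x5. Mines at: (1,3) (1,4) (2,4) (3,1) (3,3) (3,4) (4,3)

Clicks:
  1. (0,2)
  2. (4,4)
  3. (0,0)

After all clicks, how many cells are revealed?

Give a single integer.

Answer: 10

Derivation:
Click 1 (0,2) count=1: revealed 1 new [(0,2)] -> total=1
Click 2 (4,4) count=3: revealed 1 new [(4,4)] -> total=2
Click 3 (0,0) count=0: revealed 8 new [(0,0) (0,1) (1,0) (1,1) (1,2) (2,0) (2,1) (2,2)] -> total=10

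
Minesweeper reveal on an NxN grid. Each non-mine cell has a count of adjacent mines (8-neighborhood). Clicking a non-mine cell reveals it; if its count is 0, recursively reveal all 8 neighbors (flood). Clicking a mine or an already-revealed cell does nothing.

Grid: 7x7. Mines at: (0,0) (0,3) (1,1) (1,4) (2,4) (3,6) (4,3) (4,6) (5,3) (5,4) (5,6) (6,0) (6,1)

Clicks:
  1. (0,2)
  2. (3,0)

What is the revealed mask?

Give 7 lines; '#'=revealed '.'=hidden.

Answer: ..#....
.......
###....
###....
###....
###....
.......

Derivation:
Click 1 (0,2) count=2: revealed 1 new [(0,2)] -> total=1
Click 2 (3,0) count=0: revealed 12 new [(2,0) (2,1) (2,2) (3,0) (3,1) (3,2) (4,0) (4,1) (4,2) (5,0) (5,1) (5,2)] -> total=13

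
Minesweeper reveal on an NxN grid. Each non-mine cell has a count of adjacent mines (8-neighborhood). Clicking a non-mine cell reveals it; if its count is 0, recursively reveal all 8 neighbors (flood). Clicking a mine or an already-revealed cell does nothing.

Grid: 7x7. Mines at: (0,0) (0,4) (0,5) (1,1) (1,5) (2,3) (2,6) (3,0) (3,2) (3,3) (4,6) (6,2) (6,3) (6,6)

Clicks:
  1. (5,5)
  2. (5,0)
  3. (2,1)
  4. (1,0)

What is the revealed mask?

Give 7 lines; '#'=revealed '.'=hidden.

Answer: .......
#......
.#.....
.......
##.....
##...#.
##.....

Derivation:
Click 1 (5,5) count=2: revealed 1 new [(5,5)] -> total=1
Click 2 (5,0) count=0: revealed 6 new [(4,0) (4,1) (5,0) (5,1) (6,0) (6,1)] -> total=7
Click 3 (2,1) count=3: revealed 1 new [(2,1)] -> total=8
Click 4 (1,0) count=2: revealed 1 new [(1,0)] -> total=9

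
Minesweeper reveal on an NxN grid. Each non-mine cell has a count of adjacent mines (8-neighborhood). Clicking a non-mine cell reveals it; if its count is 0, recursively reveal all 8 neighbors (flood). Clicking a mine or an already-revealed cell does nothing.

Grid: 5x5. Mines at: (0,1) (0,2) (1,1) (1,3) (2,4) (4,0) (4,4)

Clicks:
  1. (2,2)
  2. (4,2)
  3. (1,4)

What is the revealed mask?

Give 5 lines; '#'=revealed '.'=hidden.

Answer: .....
....#
.###.
.###.
.###.

Derivation:
Click 1 (2,2) count=2: revealed 1 new [(2,2)] -> total=1
Click 2 (4,2) count=0: revealed 8 new [(2,1) (2,3) (3,1) (3,2) (3,3) (4,1) (4,2) (4,3)] -> total=9
Click 3 (1,4) count=2: revealed 1 new [(1,4)] -> total=10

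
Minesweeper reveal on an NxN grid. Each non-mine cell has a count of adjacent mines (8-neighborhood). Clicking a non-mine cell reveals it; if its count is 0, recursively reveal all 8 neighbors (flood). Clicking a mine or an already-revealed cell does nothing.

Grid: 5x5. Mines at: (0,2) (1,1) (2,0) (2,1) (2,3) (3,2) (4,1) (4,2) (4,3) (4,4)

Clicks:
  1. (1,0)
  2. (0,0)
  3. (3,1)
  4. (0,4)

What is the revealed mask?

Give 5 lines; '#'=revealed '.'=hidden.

Answer: #..##
#..##
.....
.#...
.....

Derivation:
Click 1 (1,0) count=3: revealed 1 new [(1,0)] -> total=1
Click 2 (0,0) count=1: revealed 1 new [(0,0)] -> total=2
Click 3 (3,1) count=5: revealed 1 new [(3,1)] -> total=3
Click 4 (0,4) count=0: revealed 4 new [(0,3) (0,4) (1,3) (1,4)] -> total=7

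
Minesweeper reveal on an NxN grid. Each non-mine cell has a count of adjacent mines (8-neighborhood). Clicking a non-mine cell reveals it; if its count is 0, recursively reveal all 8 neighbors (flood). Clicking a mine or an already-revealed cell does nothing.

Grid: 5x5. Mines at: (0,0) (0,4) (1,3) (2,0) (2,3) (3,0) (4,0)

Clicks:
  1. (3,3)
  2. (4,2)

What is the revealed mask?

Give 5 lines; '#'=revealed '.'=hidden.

Answer: .....
.....
.....
.####
.####

Derivation:
Click 1 (3,3) count=1: revealed 1 new [(3,3)] -> total=1
Click 2 (4,2) count=0: revealed 7 new [(3,1) (3,2) (3,4) (4,1) (4,2) (4,3) (4,4)] -> total=8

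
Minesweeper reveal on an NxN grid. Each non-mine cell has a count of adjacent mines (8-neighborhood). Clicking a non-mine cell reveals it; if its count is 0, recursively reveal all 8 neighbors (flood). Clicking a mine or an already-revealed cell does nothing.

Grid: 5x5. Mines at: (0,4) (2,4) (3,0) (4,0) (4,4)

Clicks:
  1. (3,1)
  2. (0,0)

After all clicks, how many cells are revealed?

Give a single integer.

Answer: 18

Derivation:
Click 1 (3,1) count=2: revealed 1 new [(3,1)] -> total=1
Click 2 (0,0) count=0: revealed 17 new [(0,0) (0,1) (0,2) (0,3) (1,0) (1,1) (1,2) (1,3) (2,0) (2,1) (2,2) (2,3) (3,2) (3,3) (4,1) (4,2) (4,3)] -> total=18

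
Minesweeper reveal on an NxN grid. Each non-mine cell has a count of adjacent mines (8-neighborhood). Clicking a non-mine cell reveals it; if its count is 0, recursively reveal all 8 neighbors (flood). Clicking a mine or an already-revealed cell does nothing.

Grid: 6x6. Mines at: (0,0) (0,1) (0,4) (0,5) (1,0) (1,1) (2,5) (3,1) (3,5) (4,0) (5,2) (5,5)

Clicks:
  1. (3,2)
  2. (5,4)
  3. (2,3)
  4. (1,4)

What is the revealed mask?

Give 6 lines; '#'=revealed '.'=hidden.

Click 1 (3,2) count=1: revealed 1 new [(3,2)] -> total=1
Click 2 (5,4) count=1: revealed 1 new [(5,4)] -> total=2
Click 3 (2,3) count=0: revealed 11 new [(1,2) (1,3) (1,4) (2,2) (2,3) (2,4) (3,3) (3,4) (4,2) (4,3) (4,4)] -> total=13
Click 4 (1,4) count=3: revealed 0 new [(none)] -> total=13

Answer: ......
..###.
..###.
..###.
..###.
....#.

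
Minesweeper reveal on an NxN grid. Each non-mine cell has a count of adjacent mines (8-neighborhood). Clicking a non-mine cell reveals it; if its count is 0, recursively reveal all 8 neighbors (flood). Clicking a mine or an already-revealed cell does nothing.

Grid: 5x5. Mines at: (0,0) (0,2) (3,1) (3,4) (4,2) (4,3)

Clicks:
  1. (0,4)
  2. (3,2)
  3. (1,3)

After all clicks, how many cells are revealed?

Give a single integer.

Click 1 (0,4) count=0: revealed 6 new [(0,3) (0,4) (1,3) (1,4) (2,3) (2,4)] -> total=6
Click 2 (3,2) count=3: revealed 1 new [(3,2)] -> total=7
Click 3 (1,3) count=1: revealed 0 new [(none)] -> total=7

Answer: 7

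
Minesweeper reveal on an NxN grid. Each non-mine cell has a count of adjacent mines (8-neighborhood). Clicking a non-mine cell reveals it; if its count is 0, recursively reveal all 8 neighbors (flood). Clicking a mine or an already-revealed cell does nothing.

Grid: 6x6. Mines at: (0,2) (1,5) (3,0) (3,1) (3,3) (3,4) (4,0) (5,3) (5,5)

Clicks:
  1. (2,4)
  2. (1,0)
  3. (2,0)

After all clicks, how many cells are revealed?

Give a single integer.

Click 1 (2,4) count=3: revealed 1 new [(2,4)] -> total=1
Click 2 (1,0) count=0: revealed 6 new [(0,0) (0,1) (1,0) (1,1) (2,0) (2,1)] -> total=7
Click 3 (2,0) count=2: revealed 0 new [(none)] -> total=7

Answer: 7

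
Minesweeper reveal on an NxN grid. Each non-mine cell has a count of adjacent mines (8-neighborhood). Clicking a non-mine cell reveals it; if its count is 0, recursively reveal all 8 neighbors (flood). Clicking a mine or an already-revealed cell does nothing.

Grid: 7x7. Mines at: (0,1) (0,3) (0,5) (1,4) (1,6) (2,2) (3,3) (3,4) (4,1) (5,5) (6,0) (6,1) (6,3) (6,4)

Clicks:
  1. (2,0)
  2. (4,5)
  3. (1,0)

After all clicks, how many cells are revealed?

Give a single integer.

Answer: 7

Derivation:
Click 1 (2,0) count=0: revealed 6 new [(1,0) (1,1) (2,0) (2,1) (3,0) (3,1)] -> total=6
Click 2 (4,5) count=2: revealed 1 new [(4,5)] -> total=7
Click 3 (1,0) count=1: revealed 0 new [(none)] -> total=7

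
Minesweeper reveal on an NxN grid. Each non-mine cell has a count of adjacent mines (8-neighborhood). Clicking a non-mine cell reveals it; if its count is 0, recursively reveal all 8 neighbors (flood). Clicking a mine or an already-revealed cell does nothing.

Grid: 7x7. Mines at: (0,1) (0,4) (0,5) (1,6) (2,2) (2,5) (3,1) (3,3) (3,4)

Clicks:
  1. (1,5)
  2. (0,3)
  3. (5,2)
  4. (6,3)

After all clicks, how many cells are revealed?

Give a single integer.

Answer: 25

Derivation:
Click 1 (1,5) count=4: revealed 1 new [(1,5)] -> total=1
Click 2 (0,3) count=1: revealed 1 new [(0,3)] -> total=2
Click 3 (5,2) count=0: revealed 23 new [(3,5) (3,6) (4,0) (4,1) (4,2) (4,3) (4,4) (4,5) (4,6) (5,0) (5,1) (5,2) (5,3) (5,4) (5,5) (5,6) (6,0) (6,1) (6,2) (6,3) (6,4) (6,5) (6,6)] -> total=25
Click 4 (6,3) count=0: revealed 0 new [(none)] -> total=25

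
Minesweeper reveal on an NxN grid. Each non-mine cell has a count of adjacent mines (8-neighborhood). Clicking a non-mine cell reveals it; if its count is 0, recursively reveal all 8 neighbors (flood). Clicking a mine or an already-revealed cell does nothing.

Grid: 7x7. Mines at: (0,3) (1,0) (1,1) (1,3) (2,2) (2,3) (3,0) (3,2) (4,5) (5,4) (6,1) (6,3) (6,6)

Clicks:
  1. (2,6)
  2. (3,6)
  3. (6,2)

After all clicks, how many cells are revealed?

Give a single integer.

Answer: 13

Derivation:
Click 1 (2,6) count=0: revealed 12 new [(0,4) (0,5) (0,6) (1,4) (1,5) (1,6) (2,4) (2,5) (2,6) (3,4) (3,5) (3,6)] -> total=12
Click 2 (3,6) count=1: revealed 0 new [(none)] -> total=12
Click 3 (6,2) count=2: revealed 1 new [(6,2)] -> total=13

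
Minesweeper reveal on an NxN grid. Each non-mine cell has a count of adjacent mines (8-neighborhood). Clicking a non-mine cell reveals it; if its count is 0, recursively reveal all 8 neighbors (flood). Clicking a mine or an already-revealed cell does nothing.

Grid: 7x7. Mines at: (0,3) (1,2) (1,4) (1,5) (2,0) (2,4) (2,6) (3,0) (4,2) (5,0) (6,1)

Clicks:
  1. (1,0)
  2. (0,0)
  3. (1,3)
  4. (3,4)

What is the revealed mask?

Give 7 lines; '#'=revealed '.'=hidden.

Answer: ##.....
##.#...
.......
....#..
.......
.......
.......

Derivation:
Click 1 (1,0) count=1: revealed 1 new [(1,0)] -> total=1
Click 2 (0,0) count=0: revealed 3 new [(0,0) (0,1) (1,1)] -> total=4
Click 3 (1,3) count=4: revealed 1 new [(1,3)] -> total=5
Click 4 (3,4) count=1: revealed 1 new [(3,4)] -> total=6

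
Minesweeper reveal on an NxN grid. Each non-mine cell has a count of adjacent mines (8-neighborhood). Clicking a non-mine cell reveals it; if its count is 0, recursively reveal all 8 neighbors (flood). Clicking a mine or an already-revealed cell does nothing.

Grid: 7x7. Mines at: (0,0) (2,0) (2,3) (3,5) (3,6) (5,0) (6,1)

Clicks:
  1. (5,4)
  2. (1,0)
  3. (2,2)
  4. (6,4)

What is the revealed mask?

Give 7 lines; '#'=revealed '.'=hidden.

Click 1 (5,4) count=0: revealed 21 new [(3,1) (3,2) (3,3) (3,4) (4,1) (4,2) (4,3) (4,4) (4,5) (4,6) (5,1) (5,2) (5,3) (5,4) (5,5) (5,6) (6,2) (6,3) (6,4) (6,5) (6,6)] -> total=21
Click 2 (1,0) count=2: revealed 1 new [(1,0)] -> total=22
Click 3 (2,2) count=1: revealed 1 new [(2,2)] -> total=23
Click 4 (6,4) count=0: revealed 0 new [(none)] -> total=23

Answer: .......
#......
..#....
.####..
.######
.######
..#####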